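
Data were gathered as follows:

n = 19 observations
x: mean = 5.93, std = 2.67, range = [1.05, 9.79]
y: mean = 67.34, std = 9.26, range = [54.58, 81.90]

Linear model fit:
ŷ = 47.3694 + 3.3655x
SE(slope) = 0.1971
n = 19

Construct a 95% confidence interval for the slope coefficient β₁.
The 95% CI for β₁ is (2.9497, 3.7813)

Confidence interval for the slope:

The 95% CI for β₁ is: β̂₁ ± t*(α/2, n-2) × SE(β̂₁)

Step 1: Find critical t-value
- Confidence level = 0.95
- Degrees of freedom = n - 2 = 19 - 2 = 17
- t*(α/2, 17) = 2.1098

Step 2: Calculate margin of error
Margin = 2.1098 × 0.1971 = 0.4158

Step 3: Construct interval
CI = 3.3655 ± 0.4158
CI = (2.9497, 3.7813)

Interpretation: each one-unit increase in x is associated with a change in mean y of between 2.9497 and 3.7813, with 95% confidence.
Since 0 is outside the interval, a two-sided test at α = 0.05 would reject H₀: β₁ = 0.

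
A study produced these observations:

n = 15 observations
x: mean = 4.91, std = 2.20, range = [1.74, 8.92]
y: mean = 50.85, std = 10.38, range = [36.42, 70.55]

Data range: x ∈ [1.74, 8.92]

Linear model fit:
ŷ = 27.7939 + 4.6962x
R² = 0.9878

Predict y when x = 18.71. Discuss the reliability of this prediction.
The equation gives ŷ = 115.6598; however x = 18.71 is 9.79 units above the observed range, so this extrapolated value should not be trusted.

Prediction calculation:
ŷ = 27.7939 + 4.6962 × 18.71
ŷ = 115.6598

Reliability:
- Data range: x ∈ [1.74, 8.92]
- Prediction point: x = 18.71 is 9.79 units above the observed range → this is EXTRAPOLATION, not interpolation

Why that matters here:
- The standard error of prediction grows with (x − x̄)², and x = 18.71 is far from x̄ = 4.91
- R² describes fit only over the sampled x values; it says nothing about behaviour beyond them

Report the number if required, but flag clearly that it is an extrapolation.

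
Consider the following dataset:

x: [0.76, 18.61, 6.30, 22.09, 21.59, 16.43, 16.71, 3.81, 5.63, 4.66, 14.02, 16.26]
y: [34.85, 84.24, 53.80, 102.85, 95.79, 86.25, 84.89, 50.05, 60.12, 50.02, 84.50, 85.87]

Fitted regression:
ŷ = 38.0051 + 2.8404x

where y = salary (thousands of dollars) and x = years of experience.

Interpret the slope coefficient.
An increase of one year in experience is associated with a 2.8404 thousand dollars increase in predicted salary.

The slope β₁ = 2.8404 gives the rate at which the fitted salary changes with experience.

Interpretation:
- Experience up by 1 year → predicted salary increases by 2.8404 thousand dollars
- The effect is assumed constant over the observed range of x (linearity)
- The slope describes association in these data, not necessarily a causal effect

(β₀ = 38.0051 is the fitted value at x = 0 and is not part of the slope interpretation.)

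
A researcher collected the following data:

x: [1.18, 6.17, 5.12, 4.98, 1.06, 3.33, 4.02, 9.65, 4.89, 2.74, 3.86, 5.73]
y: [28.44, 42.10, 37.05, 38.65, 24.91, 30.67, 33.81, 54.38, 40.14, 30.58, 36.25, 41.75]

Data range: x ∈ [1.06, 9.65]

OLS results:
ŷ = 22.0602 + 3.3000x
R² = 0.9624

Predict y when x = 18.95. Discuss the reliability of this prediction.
ŷ = 84.5952 (extrapolation — x = 18.95 lies outside [1.06, 9.65], so reliability is low).

Prediction calculation:
ŷ = 22.0602 + 3.3000 × 18.95
ŷ = 84.5952

Reliability:
- Data range: x ∈ [1.06, 9.65]
- Prediction point: x = 18.95 is 9.30 units above the observed range → this is EXTRAPOLATION, not interpolation

Why that matters here:
- The standard error of prediction grows with (x − x̄)², and x = 18.95 is far from x̄ = 4.39
- The linear relationship may not hold outside the observed range

The R² = 0.9624 only validates the fit within [1.06, 9.65]; treat ŷ = 84.5952 with caution.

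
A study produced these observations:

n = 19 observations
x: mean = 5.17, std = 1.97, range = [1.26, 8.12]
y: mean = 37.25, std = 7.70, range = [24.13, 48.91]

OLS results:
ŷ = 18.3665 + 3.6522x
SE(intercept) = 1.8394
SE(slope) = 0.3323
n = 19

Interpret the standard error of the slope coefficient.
SE(β̂₁) = 0.3323 is the estimated standard deviation of the slope estimate across repeated samples; relative to β̂₁ = 3.6522 that is 9.1%, a precise estimate.

SE(β̂₁) = 0.3323 says: if we drew many samples of n = 19 from the same population and refit each time, the fitted slopes would scatter with a standard deviation of roughly 0.3323 around the true β₁.

Relative precision:
- SE / |β̂₁| = 0.3323 / 3.6522 = 9.1%
- Rule of thumb (under 20%: precise; 20% to under 50%: moderately precise; 50% or more: imprecise) → precise

Link to the t-test: t = β̂₁ / SE(β̂₁) = 3.6522 / 0.3323 = 10.9907, the statistic for H₀: β₁ = 0.

What drives SE(β̂₁): larger n (here n = 19) → smaller SE; more residual scatter → larger SE; wider spread of x values → smaller SE.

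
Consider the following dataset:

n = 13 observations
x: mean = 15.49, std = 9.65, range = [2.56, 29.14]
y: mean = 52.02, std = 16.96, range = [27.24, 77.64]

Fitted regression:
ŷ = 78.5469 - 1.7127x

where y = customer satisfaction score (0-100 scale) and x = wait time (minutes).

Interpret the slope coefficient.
On average, satisfaction score is about 1.7127 points lower for every extra minute of wait time.

The slope coefficient β₁ = -1.7127 represents the marginal effect of wait time on satisfaction score.

Interpretation:
- Wait time up by 1 minute → predicted satisfaction score decreases by 1.7127 points
- The effect is assumed constant over the observed range of x (linearity)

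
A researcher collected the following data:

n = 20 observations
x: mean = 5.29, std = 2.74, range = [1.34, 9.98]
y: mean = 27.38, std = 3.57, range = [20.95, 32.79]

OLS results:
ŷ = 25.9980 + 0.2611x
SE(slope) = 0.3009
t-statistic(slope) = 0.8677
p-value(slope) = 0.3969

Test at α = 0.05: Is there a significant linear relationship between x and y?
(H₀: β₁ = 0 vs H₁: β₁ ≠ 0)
Since p-value = 0.3969 ≥ α = 0.05, fail to reject H₀ — the slope is not significantly different from 0.

Hypothesis test for the slope coefficient:

H₀: β₁ = 0 (no linear relationship)
H₁: β₁ ≠ 0 (linear relationship exists)

Test statistic: t = β̂₁ / SE(β̂₁) = 0.2611 / 0.3009 = 0.8677

The p-value (0.3969) is the probability, under H₀, of a t-statistic at least as extreme as |t| = 0.8677 (two-sided, df = n − 2 = 18).

Decision rule: reject H₀ if p-value < α.
p-value = 0.3969 ≥ α = 0.05 → fail to reject H₀.

Conclusion: the linear association between x and y is not significant at the 5% level.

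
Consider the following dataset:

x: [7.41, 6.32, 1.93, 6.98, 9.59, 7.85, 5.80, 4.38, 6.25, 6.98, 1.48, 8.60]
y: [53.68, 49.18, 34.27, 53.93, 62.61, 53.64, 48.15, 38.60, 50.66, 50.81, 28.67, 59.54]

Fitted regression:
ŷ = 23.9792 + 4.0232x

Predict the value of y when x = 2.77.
ŷ = 35.1235

To predict y for x = 2.77, substitute into the regression equation:

ŷ = 23.9792 + 4.0232 × 2.77
ŷ = 23.9792 + 11.1443
ŷ = 35.1235

This is the fitted mean response at that x — an individual observation would come with a wider prediction interval.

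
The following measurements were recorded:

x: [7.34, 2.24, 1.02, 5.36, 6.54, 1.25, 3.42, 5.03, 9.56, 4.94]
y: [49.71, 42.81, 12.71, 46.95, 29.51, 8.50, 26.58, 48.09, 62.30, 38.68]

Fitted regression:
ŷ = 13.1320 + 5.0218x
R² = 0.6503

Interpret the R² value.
About 65.03% of the variability in y is accounted for by the regression on x (R² = 0.6503) — a moderate linear fit.

The coefficient of determination R² is the fraction of the total variation in y that the fitted line accounts for.

Here R² = 0.6503:
- Explained: 65.03% of the variation in y
- Unexplained (residual): 100% − 65.03% = 34.97%
- Rule of thumb (below 0.3 weak; 0.3 to below 0.7 moderate; 0.7 and above strong) → moderate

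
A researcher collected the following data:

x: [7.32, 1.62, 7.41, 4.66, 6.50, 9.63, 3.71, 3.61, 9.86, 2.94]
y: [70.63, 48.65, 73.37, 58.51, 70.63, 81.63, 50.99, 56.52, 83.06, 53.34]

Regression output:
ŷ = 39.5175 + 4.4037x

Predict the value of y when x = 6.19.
ŷ = 66.7764

x = 6.19 lies inside the observed range [1.62, 9.86], so the fitted equation applies directly:

ŷ = 39.5175 + 4.4037 × 6.19
ŷ = 39.5175 + 27.2589
ŷ = 66.7764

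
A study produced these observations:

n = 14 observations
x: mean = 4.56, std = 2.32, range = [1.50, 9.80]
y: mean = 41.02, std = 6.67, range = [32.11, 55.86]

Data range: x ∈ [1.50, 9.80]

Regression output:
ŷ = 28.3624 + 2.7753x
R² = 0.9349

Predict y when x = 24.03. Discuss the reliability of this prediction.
ŷ = 95.0529, but this is extrapolation (above the data range [1.50, 9.80]) and may be unreliable.

Prediction calculation:
ŷ = 28.3624 + 2.7753 × 24.03
ŷ = 95.0529

Reliability:
- Data range: x ∈ [1.50, 9.80]
- Prediction point: x = 24.03 is 14.23 units above the observed range → this is EXTRAPOLATION, not interpolation

Why that matters here:
- The linear relationship may not hold outside the observed range
- The standard error of prediction grows with (x − x̄)², and x = 24.03 is far from x̄ = 4.56

Report the number if required, but flag clearly that it is an extrapolation.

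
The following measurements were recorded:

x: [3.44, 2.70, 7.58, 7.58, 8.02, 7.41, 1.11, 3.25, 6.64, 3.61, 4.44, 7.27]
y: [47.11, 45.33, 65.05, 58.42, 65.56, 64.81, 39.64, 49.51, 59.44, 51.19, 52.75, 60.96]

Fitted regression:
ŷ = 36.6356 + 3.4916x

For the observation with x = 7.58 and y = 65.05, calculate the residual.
Residual = 1.9481

The residual is the difference between the actual value and the predicted value:

Residual = y - ŷ

Step 1: Calculate predicted value
ŷ = 36.6356 + 3.4916 × 7.58
ŷ = 63.1019

Step 2: Calculate residual
Residual = 65.05 - 63.1019
Residual = 1.9481

Sign check: y > ŷ, so the point is above the line and the fit underestimates here.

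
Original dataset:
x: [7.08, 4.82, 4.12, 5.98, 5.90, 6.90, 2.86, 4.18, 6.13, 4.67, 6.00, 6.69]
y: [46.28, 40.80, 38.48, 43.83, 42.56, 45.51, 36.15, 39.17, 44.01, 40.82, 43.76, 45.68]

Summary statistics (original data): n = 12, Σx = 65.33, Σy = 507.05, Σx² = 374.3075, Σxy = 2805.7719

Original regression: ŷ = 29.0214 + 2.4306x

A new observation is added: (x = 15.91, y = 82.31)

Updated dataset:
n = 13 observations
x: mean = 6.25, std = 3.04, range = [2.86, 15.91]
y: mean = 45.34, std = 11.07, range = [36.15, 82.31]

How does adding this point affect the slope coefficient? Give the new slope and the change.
The slope changes from 2.4306 to 3.6099 (change of +1.1793, or +48.5%).

The new point has HIGH LEVERAGE: x = 15.91 is far from the original mean x̄ = 65.33/12 ≈ 5.44 (original range [2.86, 7.08]).

Step 1: Update the sums with the new point (n goes from 12 to 13)
Σx  = 65.33 + 15.91 = 81.24
Σy  = 507.05 + 82.31 = 589.36
Σx² = 374.3075 + 15.91² = 374.3075 + 253.1281 = 627.4356
Σxy = 2805.7719 + 15.91×82.31 = 2805.7719 + 1309.5521 = 4115.3240

Step 2: Recompute the slope with b₁ = (nΣxy − ΣxΣy) / (nΣx² − (Σx)²)
Numerator   = 13×4115.3240 − 81.24×589.36 = 53499.2120 − 47879.6064 = 5619.6056
Denominator = 13×627.4356 − 81.24² = 8156.6628 − 6599.9376 = 1556.7252
b₁(new) = 5619.6056 / 1556.7252 = 3.6099

(Same formula on the original sums: (12×2805.7719 − 65.33×507.05) / (12×374.3075 − 65.33²) = 543.6863 / 223.6811 = 2.4306, matching the given fit.)

Step 3: Change in slope
Δβ₁ = 3.6099 − 2.4306 = +1.1793
Relative change = +1.1793 / 2.4306 × 100% = +48.5%
→ the slope increases when the point is added.

Because the point sits above the extension of the original line at a high-leverage x, it tilts the fit up.
In practice: check such a point for data-entry or measurement error.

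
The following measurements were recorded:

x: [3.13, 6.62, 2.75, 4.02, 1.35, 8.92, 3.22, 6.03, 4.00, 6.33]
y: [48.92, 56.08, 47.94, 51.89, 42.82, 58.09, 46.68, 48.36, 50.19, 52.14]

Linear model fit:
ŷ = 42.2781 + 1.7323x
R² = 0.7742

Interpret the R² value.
About 77.42% of the variability in y is accounted for by the regression on x (R² = 0.7742) — a strong linear fit.

R² (coefficient of determination) measures the proportion of variance in y explained by the regression model.

Here R² = 0.7742:
- Explained: 77.42% of the variation in y
- Unexplained (residual): 100% − 77.42% = 22.58%
- Rule of thumb (below 0.3 weak; 0.3 to below 0.7 moderate; 0.7 and above strong) → strong

Note: R² says nothing about causation, and a high R² does not by itself mean the linear form is appropriate — check the residuals.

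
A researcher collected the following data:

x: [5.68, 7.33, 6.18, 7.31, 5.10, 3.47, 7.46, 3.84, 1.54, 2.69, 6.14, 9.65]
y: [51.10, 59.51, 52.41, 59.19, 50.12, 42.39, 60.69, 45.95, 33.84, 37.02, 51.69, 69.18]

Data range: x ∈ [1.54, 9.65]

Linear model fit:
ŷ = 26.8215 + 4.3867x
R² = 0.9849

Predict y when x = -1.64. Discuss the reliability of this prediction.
ŷ = 19.6273 (extrapolation — x = -1.64 lies outside [1.54, 9.65], so reliability is low).

Prediction calculation:
ŷ = 26.8215 + 4.3867 × (-1.64)
ŷ = 19.6273

Reliability:
- Data range: x ∈ [1.54, 9.65]
- Prediction point: x = -1.64 is 3.18 units below the observed range → this is EXTRAPOLATION, not interpolation

Why that matters here:
- The linear relationship may not hold outside the observed range
- There are no observations near this x to validate the fitted line there
- R² describes fit only over the sampled x values; it says nothing about behaviour beyond them

The R² = 0.9849 only validates the fit within [1.54, 9.65]; treat ŷ = 19.6273 with caution.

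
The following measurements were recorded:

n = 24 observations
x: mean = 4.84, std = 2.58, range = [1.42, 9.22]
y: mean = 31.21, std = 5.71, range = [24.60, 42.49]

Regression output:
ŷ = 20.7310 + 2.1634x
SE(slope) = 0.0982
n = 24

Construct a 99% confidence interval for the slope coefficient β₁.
The 99% CI for β₁ is (1.8866, 2.4402)

Confidence interval for the slope:

The 99% CI for β₁ is: β̂₁ ± t*(α/2, n-2) × SE(β̂₁)

Step 1: Find critical t-value
- Confidence level = 0.99
- Degrees of freedom = n - 2 = 24 - 2 = 22
- t*(α/2, 22) = 2.8188

Step 2: Calculate margin of error
Margin = 2.8188 × 0.0982 = 0.2768

Step 3: Construct interval
CI = 2.1634 ± 0.2768
CI = (1.8866, 2.4402)

Interpretation: intervals built this way capture the true β₁ in 99% of repeated samples; here the plausible range for the per-unit effect of x on y is 1.8866 to 2.4402.
Both endpoints are positive, so the data support a genuinely positive slope at this confidence level.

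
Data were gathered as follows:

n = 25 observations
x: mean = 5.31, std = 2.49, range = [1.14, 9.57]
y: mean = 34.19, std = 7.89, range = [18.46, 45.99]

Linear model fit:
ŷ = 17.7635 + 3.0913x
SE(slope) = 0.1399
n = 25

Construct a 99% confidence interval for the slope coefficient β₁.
The 99% CI for β₁ is (2.6986, 3.4840)

Confidence interval for the slope:

The 99% CI for β₁ is: β̂₁ ± t*(α/2, n-2) × SE(β̂₁)

Step 1: Find critical t-value
- Confidence level = 0.99
- Degrees of freedom = n - 2 = 25 - 2 = 23
- t*(α/2, 23) = 2.8073

Step 2: Calculate margin of error
Margin = 2.8073 × 0.1399 = 0.3927

Step 3: Construct interval
CI = 3.0913 ± 0.3927
CI = (2.6986, 3.4840)

Interpretation: each one-unit increase in x is associated with a change in mean y of between 2.6986 and 3.4840, with 99% confidence.
Since 0 is outside the interval, a two-sided test at α = 0.01 would reject H₀: β₁ = 0.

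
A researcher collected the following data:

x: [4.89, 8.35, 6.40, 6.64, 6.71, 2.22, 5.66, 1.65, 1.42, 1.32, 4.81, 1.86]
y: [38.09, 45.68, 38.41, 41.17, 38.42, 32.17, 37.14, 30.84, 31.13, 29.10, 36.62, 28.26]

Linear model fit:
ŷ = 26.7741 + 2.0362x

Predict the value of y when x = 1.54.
ŷ = 29.9098

To predict y for x = 1.54, substitute into the regression equation:

ŷ = 26.7741 + 2.0362 × 1.54
ŷ = 26.7741 + 3.1357
ŷ = 29.9098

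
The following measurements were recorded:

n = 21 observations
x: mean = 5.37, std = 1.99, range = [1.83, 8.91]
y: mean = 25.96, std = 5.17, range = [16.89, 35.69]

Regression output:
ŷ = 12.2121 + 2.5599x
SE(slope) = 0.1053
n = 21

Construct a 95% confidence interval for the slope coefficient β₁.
The 95% CI for β₁ is (2.3395, 2.7803)

Confidence interval for the slope:

The 95% CI for β₁ is: β̂₁ ± t*(α/2, n-2) × SE(β̂₁)

Step 1: Find critical t-value
- Confidence level = 0.95
- Degrees of freedom = n - 2 = 21 - 2 = 19
- t*(α/2, 19) = 2.0930

Step 2: Calculate margin of error
Margin = 2.0930 × 0.1053 = 0.2204

Step 3: Construct interval
CI = 2.5599 ± 0.2204
CI = (2.3395, 2.7803)

Interpretation: each one-unit increase in x is associated with a change in mean y of between 2.3395 and 2.7803, with 95% confidence.
Both endpoints are positive, so the data support a genuinely positive slope at this confidence level.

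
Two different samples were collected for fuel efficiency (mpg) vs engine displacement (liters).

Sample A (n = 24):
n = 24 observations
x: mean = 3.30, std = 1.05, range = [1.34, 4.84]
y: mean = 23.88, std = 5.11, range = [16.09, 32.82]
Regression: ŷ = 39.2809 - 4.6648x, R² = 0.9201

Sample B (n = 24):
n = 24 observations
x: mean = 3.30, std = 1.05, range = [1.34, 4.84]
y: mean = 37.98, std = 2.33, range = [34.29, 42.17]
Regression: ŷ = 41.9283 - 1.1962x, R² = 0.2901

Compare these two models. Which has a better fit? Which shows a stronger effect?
Model A has the better fit (R² = 0.9201 vs 0.2901). Model A shows the stronger effect (|β₁| = 4.6648 vs 1.1962).

Model Comparison:

Goodness of fit (R²):
- Model A: R² = 0.9201 → 92.01% of variance in fuel efficiency explained
- Model B: R² = 0.2901 → 29.01% of variance in fuel efficiency explained
- 0.9201 > 0.2901 → Model A has the better fit

Which has the larger per-liter effect? (|β₁|)
- Model A: β₁ = -4.6648 → predicted fuel efficiency falls 4.6648 mpg per additional liter of engine displacement
- Model B: β₁ = -1.1962 → predicted fuel efficiency falls 1.1962 mpg per additional liter of engine displacement
- |-4.6648| > |-1.1962| → Model A shows the stronger marginal effect

Note: The two samples could reflect different populations, time periods, or measurement quality.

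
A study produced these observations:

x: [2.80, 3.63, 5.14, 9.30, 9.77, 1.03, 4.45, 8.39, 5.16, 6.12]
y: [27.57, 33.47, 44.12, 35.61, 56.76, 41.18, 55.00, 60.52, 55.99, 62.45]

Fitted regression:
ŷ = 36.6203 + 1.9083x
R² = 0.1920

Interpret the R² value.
About 19.20% of the variability in y is accounted for by the regression on x (R² = 0.1920) — a weak linear fit.

R² (coefficient of determination) measures the proportion of variance in y explained by the regression model.

Here R² = 0.1920:
- Explained: 19.20% of the variation in y
- Unexplained (residual): 100% − 19.20% = 80.80%
- Rule of thumb (below 0.3 weak; 0.3 to below 0.7 moderate; 0.7 and above strong) → weak

Equivalently, for simple linear regression R² = r², so |r| = √0.1920 ≈ 0.4382.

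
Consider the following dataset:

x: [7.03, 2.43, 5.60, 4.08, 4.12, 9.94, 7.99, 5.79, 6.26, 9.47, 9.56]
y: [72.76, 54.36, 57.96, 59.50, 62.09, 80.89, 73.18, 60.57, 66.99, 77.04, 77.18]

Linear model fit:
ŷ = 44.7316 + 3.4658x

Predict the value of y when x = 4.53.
ŷ = 60.4317

To predict y for x = 4.53, substitute into the regression equation:

ŷ = 44.7316 + 3.4658 × 4.53
ŷ = 44.7316 + 15.7001
ŷ = 60.4317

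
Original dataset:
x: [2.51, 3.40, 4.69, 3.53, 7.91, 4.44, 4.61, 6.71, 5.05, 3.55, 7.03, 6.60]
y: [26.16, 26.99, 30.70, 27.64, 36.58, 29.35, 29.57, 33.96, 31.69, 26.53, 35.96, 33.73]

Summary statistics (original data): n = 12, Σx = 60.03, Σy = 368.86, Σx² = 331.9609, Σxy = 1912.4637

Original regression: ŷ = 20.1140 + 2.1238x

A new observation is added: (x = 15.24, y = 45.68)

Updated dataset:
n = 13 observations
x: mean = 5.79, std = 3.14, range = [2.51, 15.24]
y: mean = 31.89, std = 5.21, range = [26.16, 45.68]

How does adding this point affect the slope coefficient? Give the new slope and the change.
Adding the point moves β₁ from 2.1238 to 1.6233, i.e. it decreases by 0.5005 (-23.6%).

x = 15.24 lies well outside the original x-range [2.51, 7.91] (x̄ ≈ 5.00), so this observation has high leverage and can move the slope substantially.

Step 1: Update the sums with the new point (n goes from 12 to 13)
Σx  = 60.03 + 15.24 = 75.27
Σy  = 368.86 + 45.68 = 414.54
Σx² = 331.9609 + 15.24² = 331.9609 + 232.2576 = 564.2185
Σxy = 1912.4637 + 15.24×45.68 = 1912.4637 + 696.1632 = 2608.6269

Step 2: Recompute the slope with b₁ = (nΣxy − ΣxΣy) / (nΣx² − (Σx)²)
Numerator   = 13×2608.6269 − 75.27×414.54 = 33912.1497 − 31202.4258 = 2709.7239
Denominator = 13×564.2185 − 75.27² = 7334.8405 − 5665.5729 = 1669.2676
b₁(new) = 2709.7239 / 1669.2676 = 1.6233

(Same formula on the original sums: (12×1912.4637 − 60.03×368.86) / (12×331.9609 − 60.03²) = 806.8986 / 379.9299 = 2.1238, matching the given fit.)

Step 3: Change in slope
Δβ₁ = 1.6233 − 2.1238 = -0.5005
Relative change = -0.5005 / 2.1238 × 100% = -23.6%
→ the slope decreases when the point is added.

A high-leverage point only changes the slope if it is off the original line; here y = 45.68 is below the original trend, so the slope decreases.
In practice: check such a point for data-entry or measurement error; investigate whether it comes from the same population as the rest of the sample.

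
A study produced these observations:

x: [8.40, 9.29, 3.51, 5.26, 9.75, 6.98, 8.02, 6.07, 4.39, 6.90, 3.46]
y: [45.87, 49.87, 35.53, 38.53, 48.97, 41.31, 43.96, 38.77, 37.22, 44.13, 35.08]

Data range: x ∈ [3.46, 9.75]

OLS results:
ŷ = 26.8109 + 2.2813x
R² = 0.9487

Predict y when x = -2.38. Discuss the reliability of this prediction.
ŷ = 21.3814 (extrapolation — x = -2.38 lies outside [3.46, 9.75], so reliability is low).

Prediction calculation:
ŷ = 26.8109 + 2.2813 × (-2.38)
ŷ = 21.3814

Reliability:
- Data range: x ∈ [3.46, 9.75]
- Prediction point: x = -2.38 is 5.84 units below the observed range → this is EXTRAPOLATION, not interpolation

Why that matters here:
- The standard error of prediction grows with (x − x̄)², and x = -2.38 is far from x̄ = 6.55
- Real relationships often flatten, saturate, or turn nonlinear at extremes
- The linear relationship may not hold outside the observed range

Report the number if required, but flag clearly that it is an extrapolation.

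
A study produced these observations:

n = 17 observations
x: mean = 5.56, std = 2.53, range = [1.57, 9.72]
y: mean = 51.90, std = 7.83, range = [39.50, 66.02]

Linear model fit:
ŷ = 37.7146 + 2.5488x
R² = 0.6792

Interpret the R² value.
About 67.92% of the variability in y is accounted for by the regression on x (R² = 0.6792) — a moderate linear fit.

The coefficient of determination R² is the fraction of the total variation in y that the fitted line accounts for.

Here R² = 0.6792:
- Explained: 67.92% of the variation in y
- Unexplained (residual): 100% − 67.92% = 32.08%
- Rule of thumb (below 0.3 weak; 0.3 to below 0.7 moderate; 0.7 and above strong) → moderate

Note: R² never decreases when predictors are added, so it should not be used alone to compare models of different size.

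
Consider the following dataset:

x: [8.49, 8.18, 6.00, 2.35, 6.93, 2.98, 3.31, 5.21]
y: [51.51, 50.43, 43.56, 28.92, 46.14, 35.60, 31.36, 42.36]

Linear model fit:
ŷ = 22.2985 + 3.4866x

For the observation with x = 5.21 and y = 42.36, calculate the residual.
Residual = 1.8963

The residual is the difference between the actual value and the predicted value:

Residual = y - ŷ

Step 1: Calculate predicted value
ŷ = 22.2985 + 3.4866 × 5.21
ŷ = 40.4637

Step 2: Calculate residual
Residual = 42.36 - 40.4637
Residual = 1.8963

The residual is positive, so the observed y = 42.36 sits above the regression line (the line underestimates it by 1.8963).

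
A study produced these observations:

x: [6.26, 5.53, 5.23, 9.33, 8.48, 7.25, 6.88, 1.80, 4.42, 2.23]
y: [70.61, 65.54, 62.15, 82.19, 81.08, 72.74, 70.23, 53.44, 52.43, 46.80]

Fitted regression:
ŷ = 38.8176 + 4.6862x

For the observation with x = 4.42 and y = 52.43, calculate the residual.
Residual = -7.1006

The residual is the difference between the actual value and the predicted value:

Residual = y - ŷ

Step 1: Calculate predicted value
ŷ = 38.8176 + 4.6862 × 4.42
ŷ = 59.5306

Step 2: Calculate residual
Residual = 52.43 - 59.5306
Residual = -7.1006

The residual is negative, so the observed y = 52.43 sits below the regression line (the line overestimates it by 7.1006).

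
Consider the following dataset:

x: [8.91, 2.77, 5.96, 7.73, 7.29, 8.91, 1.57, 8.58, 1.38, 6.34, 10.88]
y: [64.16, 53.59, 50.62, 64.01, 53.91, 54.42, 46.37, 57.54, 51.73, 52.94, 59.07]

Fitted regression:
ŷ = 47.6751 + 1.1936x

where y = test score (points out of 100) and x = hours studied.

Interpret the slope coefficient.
For each additional hour of study time, predicted test score increases by approximately 1.1936 points.

The slope β₁ = 1.1936 gives the rate at which the fitted test score changes with study time.

Interpretation:
- Study time up by 1 hour → predicted test score increases by 1.1936 points
- This is a linear approximation: the same per-unit change is assumed across the whole observed x range
- The slope describes association in these data, not necessarily a causal effect

The intercept β₀ = 47.6751 is the predicted test score when study time = 0; since the smallest observed x is 1.38, this is an extrapolation and mainly anchors the line.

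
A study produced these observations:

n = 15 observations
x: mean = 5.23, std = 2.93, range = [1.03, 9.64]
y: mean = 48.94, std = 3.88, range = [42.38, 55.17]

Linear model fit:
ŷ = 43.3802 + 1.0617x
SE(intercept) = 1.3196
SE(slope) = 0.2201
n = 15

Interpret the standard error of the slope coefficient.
SE(slope) = 0.2201 measures the uncertainty in the estimated slope. The coefficient is estimated with moderate precision (SE/|β̂₁| = 20.7%).

SE(β̂₁) = s / √Sxx, where s is the residual standard deviation and Sxx = Σ(x − x̄)². It is the yardstick for how far β̂₁ = 1.0617 could plausibly be from the true slope.

Relative precision:
- SE / |β̂₁| = 0.2201 / 1.0617 = 20.7%
- Rule of thumb (under 20%: precise; 20% to under 50%: moderately precise; 50% or more: imprecise) → moderately precise

Link to the t-test: t = β̂₁ / SE(β̂₁) = 1.0617 / 0.2201 = 4.8237, the statistic for H₀: β₁ = 0.

What drives SE(β̂₁): wider spread of x values → smaller SE; larger n (here n = 15) → smaller SE.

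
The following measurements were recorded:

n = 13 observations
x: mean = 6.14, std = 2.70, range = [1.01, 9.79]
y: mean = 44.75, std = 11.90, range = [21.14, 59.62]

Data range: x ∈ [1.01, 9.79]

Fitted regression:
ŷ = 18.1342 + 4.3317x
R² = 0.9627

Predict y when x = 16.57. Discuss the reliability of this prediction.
ŷ = 89.9105 (extrapolation — x = 16.57 lies outside [1.01, 9.79], so reliability is low).

Prediction calculation:
ŷ = 18.1342 + 4.3317 × 16.57
ŷ = 89.9105

Reliability:
- Data range: x ∈ [1.01, 9.79]
- Prediction point: x = 16.57 is 6.78 units above the observed range → this is EXTRAPOLATION, not interpolation

Why that matters here:
- R² describes fit only over the sampled x values; it says nothing about behaviour beyond them
- Real relationships often flatten, saturate, or turn nonlinear at extremes

The R² = 0.9627 only validates the fit within [1.01, 9.79]; treat ŷ = 89.9105 with caution.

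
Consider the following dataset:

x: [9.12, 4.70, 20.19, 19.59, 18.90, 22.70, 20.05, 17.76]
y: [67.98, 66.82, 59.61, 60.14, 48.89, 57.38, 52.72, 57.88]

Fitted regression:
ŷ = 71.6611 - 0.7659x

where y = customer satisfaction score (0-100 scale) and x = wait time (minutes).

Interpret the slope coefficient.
For each additional minute of wait time, predicted satisfaction score decreases by approximately 0.7659 points.

The slope β₁ = -0.7659 gives the rate at which the fitted satisfaction score changes with wait time.

Interpretation:
- Wait time up by 1 minute → predicted satisfaction score decreases by 0.7659 points
- The effect is assumed constant over the observed range of x (linearity)
- The slope describes association in these data, not necessarily a causal effect

The intercept β₀ = 71.6611 is the predicted satisfaction score when wait time = 0; since the smallest observed x is 4.70, this is an extrapolation and mainly anchors the line.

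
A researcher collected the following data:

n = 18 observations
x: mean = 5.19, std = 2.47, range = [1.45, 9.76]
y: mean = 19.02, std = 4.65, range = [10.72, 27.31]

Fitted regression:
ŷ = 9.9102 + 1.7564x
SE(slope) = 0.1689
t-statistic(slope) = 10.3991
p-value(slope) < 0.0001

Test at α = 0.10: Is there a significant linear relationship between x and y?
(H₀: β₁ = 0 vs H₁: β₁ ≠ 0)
Reject H₀: p-value < 0.0001 < α = 0.10. The linear relationship is significant at the 10% level.

Hypothesis test for the slope coefficient:

H₀: β₁ = 0 (no linear relationship)
H₁: β₁ ≠ 0 (linear relationship exists)

Test statistic: t = β̂₁ / SE(β̂₁) = 1.7564 / 0.1689 = 10.3991

The p-value (<0.0001) is the probability, under H₀, of a t-statistic at least as extreme as |t| = 10.3991 (two-sided, df = n − 2 = 16).

Decision rule: reject H₀ if p-value < α.
p-value < 0.0001 < α = 0.10 → reject H₀.

Conclusion: the linear association between x and y is significant at the 10% level.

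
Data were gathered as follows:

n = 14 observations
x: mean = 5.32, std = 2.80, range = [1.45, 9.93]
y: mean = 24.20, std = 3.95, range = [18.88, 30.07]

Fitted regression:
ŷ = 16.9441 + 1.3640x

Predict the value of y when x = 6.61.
ŷ = 25.9601

Plug x = 6.61 into the fitted line:

ŷ = 16.9441 + 1.3640 × 6.61
ŷ = 16.9441 + 9.0160
ŷ = 25.9601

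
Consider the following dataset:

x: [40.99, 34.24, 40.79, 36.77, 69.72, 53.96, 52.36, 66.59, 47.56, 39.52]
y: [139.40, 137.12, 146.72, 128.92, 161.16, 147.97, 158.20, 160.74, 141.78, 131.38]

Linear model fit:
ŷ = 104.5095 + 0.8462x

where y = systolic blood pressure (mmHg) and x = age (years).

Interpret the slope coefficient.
For each additional year of age, predicted blood pressure increases by approximately 0.8462 mmHg.

β₁ = 0.8462 is the change in predicted blood pressure (mmHg) per additional year of age.

Interpretation:
- Age up by 1 year → predicted blood pressure increases by 0.8462 mmHg
- The effect is assumed constant over the observed range of x (linearity)
- The sign (+) gives the direction; the magnitude 0.8462 gives the size of the effect per year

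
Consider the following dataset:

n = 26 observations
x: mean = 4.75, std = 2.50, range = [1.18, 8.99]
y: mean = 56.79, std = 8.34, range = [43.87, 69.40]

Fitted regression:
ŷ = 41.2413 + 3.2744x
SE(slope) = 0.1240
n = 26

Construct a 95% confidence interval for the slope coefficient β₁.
The 95% CI for β₁ is (3.0185, 3.5303)

Confidence interval for the slope:

The 95% CI for β₁ is: β̂₁ ± t*(α/2, n-2) × SE(β̂₁)

Step 1: Find critical t-value
- Confidence level = 0.95
- Degrees of freedom = n - 2 = 26 - 2 = 24
- t*(α/2, 24) = 2.0639

Step 2: Calculate margin of error
Margin = 2.0639 × 0.1240 = 0.2559

Step 3: Construct interval
CI = 3.2744 ± 0.2559
CI = (3.0185, 3.5303)

Interpretation: We are 95% confident that the true slope β₁ lies between 3.0185 and 3.5303.
Both endpoints are positive, so the data support a genuinely positive slope at this confidence level.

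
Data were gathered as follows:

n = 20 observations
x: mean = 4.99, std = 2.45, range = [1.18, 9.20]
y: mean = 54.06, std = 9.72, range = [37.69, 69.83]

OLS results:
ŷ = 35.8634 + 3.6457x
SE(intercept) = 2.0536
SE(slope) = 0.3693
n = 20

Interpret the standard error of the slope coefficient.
SE(slope) = 0.3693 measures the uncertainty in the estimated slope. The coefficient is estimated precisely (SE/|β̂₁| = 10.1%).

SE(β̂₁) = 0.3693 says: if we drew many samples of n = 20 from the same population and refit each time, the fitted slopes would scatter with a standard deviation of roughly 0.3693 around the true β₁.

Relative precision:
- SE / |β̂₁| = 0.3693 / 3.6457 = 10.1%
- Rule of thumb (under 20%: precise; 20% to under 50%: moderately precise; 50% or more: imprecise) → precise

Link to interval estimation: a confidence interval for β₁ is β̂₁ ± t* × 0.3693, so SE sets the half-width per unit of t*.

What drives SE(β̂₁): larger n (here n = 20) → smaller SE.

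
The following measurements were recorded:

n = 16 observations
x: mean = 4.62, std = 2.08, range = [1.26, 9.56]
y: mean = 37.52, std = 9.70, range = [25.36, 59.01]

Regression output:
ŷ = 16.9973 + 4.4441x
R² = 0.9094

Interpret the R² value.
The model explains 90.94% of the variance in y (R² = 0.9094), leaving 9.06% unexplained; the fit is strong.

R² = 1 − SS_res/SS_tot compares the residual scatter to the total scatter of y about its mean.

Here R² = 0.9094:
- Explained: 90.94% of the variation in y
- Unexplained (residual): 100% − 90.94% = 9.06%
- Rule of thumb (below 0.3 weak; 0.3 to below 0.7 moderate; 0.7 and above strong) → strong

Note: R² says nothing about causation, and a high R² does not by itself mean the linear form is appropriate — check the residuals.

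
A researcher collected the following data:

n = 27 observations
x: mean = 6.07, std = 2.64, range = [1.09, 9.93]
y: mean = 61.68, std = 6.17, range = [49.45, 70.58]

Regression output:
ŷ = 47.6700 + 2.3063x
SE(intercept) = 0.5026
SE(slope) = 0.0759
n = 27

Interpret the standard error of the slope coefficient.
SE(β̂₁) = 0.0759 is the estimated standard deviation of the slope estimate across repeated samples; relative to β̂₁ = 2.3063 that is 3.3%, a precise estimate.

What SE measures:
- The standard error quantifies the sampling variability of the coefficient estimate
- It is the estimated standard deviation of β̂₁ across hypothetical repeated samples of the same size
- Smaller SE → more precise estimate

Relative precision:
- SE / |β̂₁| = 0.0759 / 2.3063 = 3.3%
- Rule of thumb (under 20%: precise; 20% to under 50%: moderately precise; 50% or more: imprecise) → precise

Link to the t-test: t = β̂₁ / SE(β̂₁) = 2.3063 / 0.0759 = 30.3860, the statistic for H₀: β₁ = 0.

What drives SE(β̂₁): wider spread of x values → smaller SE; more residual scatter → larger SE; larger n (here n = 27) → smaller SE.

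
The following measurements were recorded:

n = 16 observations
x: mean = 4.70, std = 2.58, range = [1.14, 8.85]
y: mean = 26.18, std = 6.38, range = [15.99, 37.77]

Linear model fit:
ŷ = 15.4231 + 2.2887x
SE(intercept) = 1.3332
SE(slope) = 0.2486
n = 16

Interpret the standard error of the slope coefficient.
The slope 2.2887 is pinned down to within about ±0.2486 (one SE) by these data — relative uncertainty 10.9%, i.e. precise.

SE(β̂₁) = s / √Sxx, where s is the residual standard deviation and Sxx = Σ(x − x̄)². It is the yardstick for how far β̂₁ = 2.2887 could plausibly be from the true slope.

Relative precision:
- SE / |β̂₁| = 0.2486 / 2.2887 = 10.9%
- Rule of thumb (under 20%: precise; 20% to under 50%: moderately precise; 50% or more: imprecise) → precise

Rough 95% range (±2 SE): 2.2887 ± 0.4972 → (1.7915, 2.7859).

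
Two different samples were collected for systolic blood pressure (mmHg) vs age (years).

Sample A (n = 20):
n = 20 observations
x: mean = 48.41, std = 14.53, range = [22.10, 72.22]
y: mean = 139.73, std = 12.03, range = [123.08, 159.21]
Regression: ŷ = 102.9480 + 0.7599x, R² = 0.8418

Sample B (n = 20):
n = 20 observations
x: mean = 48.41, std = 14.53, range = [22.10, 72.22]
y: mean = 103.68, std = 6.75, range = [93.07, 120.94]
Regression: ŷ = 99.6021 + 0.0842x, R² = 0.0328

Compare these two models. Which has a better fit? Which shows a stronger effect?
Model A has the better fit (R² = 0.8418 vs 0.0328). Model A shows the stronger effect (|β₁| = 0.7599 vs 0.0842).

Model Comparison:

Fit — compare R²:
- Model A: R² = 0.8418 → 84.18% of variance in blood pressure explained
- Model B: R² = 0.0328 → 3.28% of variance in blood pressure explained
- 0.8418 > 0.0328 → Model A has the better fit

Effect size (slope magnitude):
- Model A: β₁ = 0.7599 → predicted blood pressure rises 0.7599 mmHg per additional year of age
- Model B: β₁ = 0.0842 → predicted blood pressure rises 0.0842 mmHg per additional year of age
- |0.7599| > |0.0842| → Model A shows the stronger marginal effect

Notes:
- R² measures how tightly points cluster around the line; β₁ measures how steep the line is — they answer different questions.
- A better fit (higher R²) doesn't necessarily mean a more important relationship.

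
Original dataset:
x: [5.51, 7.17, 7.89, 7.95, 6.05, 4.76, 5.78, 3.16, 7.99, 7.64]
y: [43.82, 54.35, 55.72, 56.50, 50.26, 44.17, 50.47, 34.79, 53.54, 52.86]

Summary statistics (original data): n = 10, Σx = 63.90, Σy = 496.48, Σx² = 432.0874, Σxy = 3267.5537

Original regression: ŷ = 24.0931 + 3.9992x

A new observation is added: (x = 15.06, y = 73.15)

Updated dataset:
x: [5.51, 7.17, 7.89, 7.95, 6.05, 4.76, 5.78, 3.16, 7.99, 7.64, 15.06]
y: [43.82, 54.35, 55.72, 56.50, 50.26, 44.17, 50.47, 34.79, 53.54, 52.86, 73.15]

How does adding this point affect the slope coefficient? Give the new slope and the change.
Adding the point moves β₁ from 3.9992 to 3.0432, i.e. it decreases by 0.9560 (-23.9%).

x = 15.06 lies well outside the original x-range [3.16, 7.99] (x̄ ≈ 6.39), so this observation has high leverage and can move the slope substantially.

Step 1: Update the sums with the new point (n goes from 10 to 11)
Σx  = 63.90 + 15.06 = 78.96
Σy  = 496.48 + 73.15 = 569.63
Σx² = 432.0874 + 15.06² = 432.0874 + 226.8036 = 658.8910
Σxy = 3267.5537 + 15.06×73.15 = 3267.5537 + 1101.6390 = 4369.1927

Step 2: Recompute the slope with b₁ = (nΣxy − ΣxΣy) / (nΣx² − (Σx)²)
Numerator   = 11×4369.1927 − 78.96×569.63 = 48061.1197 − 44977.9848 = 3083.1349
Denominator = 11×658.8910 − 78.96² = 7247.8010 − 6234.6816 = 1013.1194
b₁(new) = 3083.1349 / 1013.1194 = 3.0432

(Same formula on the original sums: (10×3267.5537 − 63.90×496.48) / (10×432.0874 − 63.90²) = 950.4650 / 237.6640 = 3.9992, matching the given fit.)

Step 3: Change in slope
Δβ₁ = 3.0432 − 3.9992 = -0.9560
Relative change = -0.9560 / 3.9992 × 100% = -23.9%
→ the slope decreases when the point is added.

A high-leverage point only changes the slope if it is off the original line; here y = 73.15 is below the original trend, so the slope decreases.
In practice: refit with and without it and report both if conclusions differ.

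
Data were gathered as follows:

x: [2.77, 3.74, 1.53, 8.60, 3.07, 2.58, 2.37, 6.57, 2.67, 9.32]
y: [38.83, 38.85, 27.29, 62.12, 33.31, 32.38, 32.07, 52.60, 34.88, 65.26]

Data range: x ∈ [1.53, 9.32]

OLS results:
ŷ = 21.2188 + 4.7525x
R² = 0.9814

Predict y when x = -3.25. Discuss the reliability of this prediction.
ŷ = 5.7732, but this is extrapolation (below the data range [1.53, 9.32]) and may be unreliable.

Prediction calculation:
ŷ = 21.2188 + 4.7525 × (-3.25)
ŷ = 5.7732

Reliability:
- Data range: x ∈ [1.53, 9.32]
- Prediction point: x = -3.25 is 4.78 units below the observed range → this is EXTRAPOLATION, not interpolation

Why that matters here:
- The linear relationship may not hold outside the observed range
- The standard error of prediction grows with (x − x̄)², and x = -3.25 is far from x̄ = 4.32
- Real relationships often flatten, saturate, or turn nonlinear at extremes

Report the number if required, but flag clearly that it is an extrapolation.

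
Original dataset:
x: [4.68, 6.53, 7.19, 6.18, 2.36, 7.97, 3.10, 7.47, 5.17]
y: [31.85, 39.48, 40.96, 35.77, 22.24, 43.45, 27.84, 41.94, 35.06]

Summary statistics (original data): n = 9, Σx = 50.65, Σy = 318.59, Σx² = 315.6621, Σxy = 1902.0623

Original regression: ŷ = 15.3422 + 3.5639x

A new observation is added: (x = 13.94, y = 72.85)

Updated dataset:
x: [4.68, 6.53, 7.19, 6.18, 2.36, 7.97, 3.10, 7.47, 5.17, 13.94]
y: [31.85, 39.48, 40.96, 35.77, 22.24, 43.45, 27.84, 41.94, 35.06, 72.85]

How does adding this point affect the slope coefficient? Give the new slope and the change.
New slope β₁ = 4.1949 versus 3.5639 before: a change of +0.6310 (+17.7%).

x = 13.94 lies well outside the original x-range [2.36, 7.97] (x̄ ≈ 5.63), so this observation has high leverage and can move the slope substantially.

Step 1: Update the sums with the new point (n goes from 9 to 10)
Σx  = 50.65 + 13.94 = 64.59
Σy  = 318.59 + 72.85 = 391.44
Σx² = 315.6621 + 13.94² = 315.6621 + 194.3236 = 509.9857
Σxy = 1902.0623 + 13.94×72.85 = 1902.0623 + 1015.5290 = 2917.5913

Step 2: Recompute the slope with b₁ = (nΣxy − ΣxΣy) / (nΣx² − (Σx)²)
Numerator   = 10×2917.5913 − 64.59×391.44 = 29175.9130 − 25283.1096 = 3892.8034
Denominator = 10×509.9857 − 64.59² = 5099.8570 − 4171.8681 = 927.9889
b₁(new) = 3892.8034 / 927.9889 = 4.1949

(Same formula on the original sums: (9×1902.0623 − 50.65×318.59) / (9×315.6621 − 50.65²) = 981.9772 / 275.5364 = 3.5639, matching the given fit.)

Step 3: Change in slope
Δβ₁ = 4.1949 − 3.5639 = +0.6310
Relative change = +0.6310 / 3.5639 × 100% = +17.7%
→ the slope increases when the point is added.

A high-leverage point only changes the slope if it is off the original line; here y = 72.85 is above the original trend, so the slope increases.
In practice: examine leverage (hᵢ) and Cook's distance rather than deleting it automatically.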